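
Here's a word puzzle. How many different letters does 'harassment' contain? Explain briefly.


Unique letters in 'harassment': {a, e, h, m, n, r, s, t} = 8 distinct letters.

8


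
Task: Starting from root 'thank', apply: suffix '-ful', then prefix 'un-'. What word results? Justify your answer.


Step 1: Add suffix '-ful' to 'thank' = 'thankful'
Step 2: Add prefix 'un-' to 'thankful' = 'unthankful'

unthankful


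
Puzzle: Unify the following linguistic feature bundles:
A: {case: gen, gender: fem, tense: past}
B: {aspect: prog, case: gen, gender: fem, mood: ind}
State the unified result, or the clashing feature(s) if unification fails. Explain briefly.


Compare features:
aspect: A=_ vs B=prog -> unified: prog
case: A=gen vs B=gen -> unified: gen
gender: A=fem vs B=fem -> unified: fem
mood: A=_ vs B=ind -> unified: ind
tense: A=past vs B=_ -> unified: past
No clashes found.

Unified: {aspect: prog, case: gen, gender: fem, mood: ind, tense: past}


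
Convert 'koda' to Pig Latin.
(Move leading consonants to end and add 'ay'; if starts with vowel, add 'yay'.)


'koda': move consonant cluster 'k' to end and add 'ay': 'odakay'.

odakay


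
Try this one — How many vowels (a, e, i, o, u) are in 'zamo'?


Vowels in 'zamo': a, o = 2 vowels.

2


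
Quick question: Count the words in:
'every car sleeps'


Split into words: every | car | sleeps = 3 words.

3


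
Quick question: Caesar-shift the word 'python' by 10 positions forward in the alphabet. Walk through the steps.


Shift each letter by 10: p -> z, y -> i, t -> d, h -> r, o -> y, n -> x. Result: 'zidryx'.

zidryx


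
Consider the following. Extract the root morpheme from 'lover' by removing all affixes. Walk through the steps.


Remove suffix '-er' from 'lover' to get root 'love'.

love


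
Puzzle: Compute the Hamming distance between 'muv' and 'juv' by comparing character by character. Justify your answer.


Alignment:
Position 1: 'm' vs 'j' = DIFFER
Position 2: 'u' vs 'u' = match
Position 3: 'v' vs 'v' = match
Total differences: 1

1


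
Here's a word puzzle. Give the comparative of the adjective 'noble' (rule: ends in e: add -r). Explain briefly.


Apply comparative formation (ends in e: add -r): 'noble' -> 'nobler'.

nobler


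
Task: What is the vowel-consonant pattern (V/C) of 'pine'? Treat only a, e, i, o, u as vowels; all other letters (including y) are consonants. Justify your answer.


Letter mapping: p = C, i = V, n = C, e = V.

CVCV


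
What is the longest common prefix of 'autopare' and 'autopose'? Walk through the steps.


Compare from the start: 5 characters match: 'autop'. Mismatch at position 6: 'a' vs 'o'.

autop


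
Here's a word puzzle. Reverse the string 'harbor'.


Reverse 'harbor' character by character: 'robrah'.

robrah


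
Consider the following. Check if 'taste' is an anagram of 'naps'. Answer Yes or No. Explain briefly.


Sorted letters of 'taste': 'aestt'
Sorted letters of 'naps': 'anps'
They do not match.

No


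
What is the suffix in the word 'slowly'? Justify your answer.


The word 'slowly' = 'slow' (root) + '-ly' (suffix). The suffix is '-ly'.

ly


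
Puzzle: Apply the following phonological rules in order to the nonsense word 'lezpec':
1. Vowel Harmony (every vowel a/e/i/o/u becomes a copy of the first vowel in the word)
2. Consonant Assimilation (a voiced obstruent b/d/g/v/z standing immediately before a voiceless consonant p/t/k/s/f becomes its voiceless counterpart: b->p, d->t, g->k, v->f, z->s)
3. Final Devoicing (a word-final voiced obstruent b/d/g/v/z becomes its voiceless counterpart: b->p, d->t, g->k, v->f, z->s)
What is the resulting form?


Starting form: 'lezpec'
Rule 1: Vowel Harmony: all vowels already match. No change.
Rule 2: Consonant Assimilation: voiced obstruent before voiceless consonant becomes voiceless ('zp' -> 'sp'). 'lezpec' -> 'lespec'
Rule 3: Final Devoicing: final consonant 'c' is not one of the voiced obstruents b/d/g/v/z. No change.
Final form: 'lespec'

lespec


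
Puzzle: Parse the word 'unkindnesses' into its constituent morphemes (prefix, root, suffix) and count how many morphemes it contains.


Step 1: Identify prefix: 'un' (meaning: not/reverse)
Step 2: Identify root: 'kind'
Step 3: Identify suffix(es): 'ness, es'
Decomposition: un- (prefix: not/reverse) + kind (root) + -ness (suffix: state of) + -es (plural)
Total morphemes: 4

4 morphemes (un- (prefix: not/reverse) + kind (root) + -ness (suffix: state of) + -es (plural))


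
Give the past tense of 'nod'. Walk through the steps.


Apply rule: Double final consonant and add -ed. 'nod' becomes 'nodded'.

nodded


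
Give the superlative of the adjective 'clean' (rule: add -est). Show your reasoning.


Apply superlative formation (add -est): 'clean' -> 'cleanest'.

cleanest


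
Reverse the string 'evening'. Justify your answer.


Reverse 'evening' character by character: 'gnineve'.

gnineve


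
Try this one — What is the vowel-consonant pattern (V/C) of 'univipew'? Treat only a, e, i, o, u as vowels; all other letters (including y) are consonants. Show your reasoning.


Letter mapping: u = V, n = C, i = V, v = C, i = V, p = C, e = V, w = C.

VCVCVCVC


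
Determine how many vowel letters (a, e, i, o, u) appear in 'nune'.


Vowels in 'nune': u, e = 2 vowels.

2


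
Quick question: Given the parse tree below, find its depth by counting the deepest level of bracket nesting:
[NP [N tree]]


Count bracket nesting levels:
'[' at pos 0: depth = 1
'[' at pos 4: depth = 2
Maximum depth reached: 2

2


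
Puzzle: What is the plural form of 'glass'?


Apply rule: Add -es (sibilant/fricative ending). 'glass' becomes 'glasses'.

glasses


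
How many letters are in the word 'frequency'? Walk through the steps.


Spell out 'frequency' and number each letter: f(1), r(2), e(3), q(4), u(5), e(6), n(7), c(8), y(9). Total: 9 letters.

9


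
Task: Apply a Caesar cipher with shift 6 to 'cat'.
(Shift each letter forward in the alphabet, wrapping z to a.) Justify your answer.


Shift each letter by 6: c -> i, a -> g, t -> z. Result: 'igz'.

igz


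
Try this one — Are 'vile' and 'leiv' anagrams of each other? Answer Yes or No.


Sorted letters of 'vile': 'eilv'
Sorted letters of 'leiv': 'eilv'
They match.

Yes


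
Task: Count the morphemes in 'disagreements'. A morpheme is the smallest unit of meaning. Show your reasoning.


Decomposition: dis- (prefix) + agree (root) + -ment (suffix) + -s (plural) = 4 morpheme(s)

4 morphemes


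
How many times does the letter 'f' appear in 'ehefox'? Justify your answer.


Letter 'f' in 'ehefox': found at position(s) 4 = 1 occurrence(s).

1


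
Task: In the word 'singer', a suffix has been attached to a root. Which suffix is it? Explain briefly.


The word 'singer' = 'sing' (root) + '-er' (suffix). The suffix is '-er'.

er


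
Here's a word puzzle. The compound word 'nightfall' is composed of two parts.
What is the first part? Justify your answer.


Split 'nightfall' into 'night' + 'fall'. The first part is 'night'.

night


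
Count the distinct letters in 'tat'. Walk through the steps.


Unique letters in 'tat': {a, t} = 2 distinct letters.

2


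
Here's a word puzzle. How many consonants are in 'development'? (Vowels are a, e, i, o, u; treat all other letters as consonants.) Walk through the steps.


Consonants in 'development': d, v, l, p, m, n, t = 7 consonants.

7


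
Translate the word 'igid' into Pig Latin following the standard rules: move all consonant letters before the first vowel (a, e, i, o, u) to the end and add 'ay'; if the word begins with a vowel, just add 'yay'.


'igid' starts with a vowel, so add 'yay': 'igidyay'.

igidyay


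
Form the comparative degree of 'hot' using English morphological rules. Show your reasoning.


Apply comparative formation (double final consonant, add -er): 'hot' -> 'hotter'.

hotter


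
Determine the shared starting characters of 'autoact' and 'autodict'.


Compare from the start: 4 characters match: 'auto'. Mismatch at position 5: 'a' vs 'd'.

auto


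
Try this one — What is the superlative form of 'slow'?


Apply superlative formation (add -est): 'slow' -> 'slowest'.

slowest


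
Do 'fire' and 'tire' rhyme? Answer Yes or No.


Rime (stressed vowel + following sounds) of 'fire': -ire = /aɪər/
Rime of 'tire': -ire = /aɪər/
/aɪər/ and /aɪər/ are the same ending sound, so the words rhyme.

Yes


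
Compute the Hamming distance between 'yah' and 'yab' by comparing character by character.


Alignment:
Position 1: 'y' vs 'y' = match
Position 2: 'a' vs 'a' = match
Position 3: 'h' vs 'b' = DIFFER
Total differences: 1

1


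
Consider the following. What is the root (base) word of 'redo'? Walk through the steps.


Remove prefix 're' from 'redo' to get root 'do'.

do


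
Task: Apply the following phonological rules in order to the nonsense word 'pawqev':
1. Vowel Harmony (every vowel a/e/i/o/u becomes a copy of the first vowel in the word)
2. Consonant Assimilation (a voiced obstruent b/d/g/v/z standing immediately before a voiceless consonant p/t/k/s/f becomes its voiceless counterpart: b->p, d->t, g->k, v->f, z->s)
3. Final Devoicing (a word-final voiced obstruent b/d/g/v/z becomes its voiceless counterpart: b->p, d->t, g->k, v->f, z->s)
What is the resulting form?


Starting form: 'pawqev'
Rule 1: Vowel Harmony: all vowels become 'a' (matching first vowel). 'pawqev' -> 'pawqav'
Rule 2: Consonant Assimilation: no voiced obstruent (b/d/g/v/z) stands immediately before a voiceless consonant (p/t/k/s/f). No change.
Rule 3: Final Devoicing: word-final voiced obstruent 'v' becomes voiceless 'f'. 'pawqav' -> 'pawqaf'
Final form: 'pawqaf'

pawqaf


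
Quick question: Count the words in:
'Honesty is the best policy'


Split into words: Honesty | is | the | best | policy = 5 words.

5


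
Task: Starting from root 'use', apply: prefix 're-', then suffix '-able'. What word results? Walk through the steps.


Step 1: Add prefix 're-' to 'use' = 'reuse'
Step 2: Add suffix '-able' to 'reuse' = 'reusable'

reusable


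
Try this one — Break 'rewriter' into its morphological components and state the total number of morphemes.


Step 1: Identify prefix: 're' (meaning: again)
Step 2: Identify root: 'write'
Step 3: Identify suffix(es): 'er'
Decomposition: re- (prefix: again) + write (root) + -er (suffix: one who)
Total morphemes: 3

3 morphemes (re- (prefix: again) + write (root) + -er (suffix: one who))


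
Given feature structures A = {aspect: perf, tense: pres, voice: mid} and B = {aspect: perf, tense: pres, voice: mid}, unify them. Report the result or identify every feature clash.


Compare features:
aspect: A=perf vs B=perf -> unified: perf
tense: A=pres vs B=pres -> unified: pres
voice: A=mid vs B=mid -> unified: mid
No clashes found.

Unified: {aspect: perf, tense: pres, voice: mid}


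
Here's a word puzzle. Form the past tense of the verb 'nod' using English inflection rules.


Apply rule: Double final consonant and add -ed. 'nod' becomes 'nodded'.

nodded


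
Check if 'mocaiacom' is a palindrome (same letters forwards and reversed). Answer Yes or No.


Forward: 'mocaiacom'
Reversed: 'mocaiacom'
They are identical.

Yes


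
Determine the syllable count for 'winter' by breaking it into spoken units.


Break 'winter' into syllables: win-ter -> win | ter = 2 syllables

2 syllables


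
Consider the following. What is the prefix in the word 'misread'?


The word 'misread' = 'mis' (prefix) + 'read' (root). The prefix is 'mis'.

mis


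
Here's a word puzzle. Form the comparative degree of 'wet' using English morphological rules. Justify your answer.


Apply comparative formation (double final consonant, add -er): 'wet' -> 'wetter'.

wetter


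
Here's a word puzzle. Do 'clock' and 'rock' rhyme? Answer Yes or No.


Rime (stressed vowel + following sounds) of 'clock': -ock = /ɒk/
Rime of 'rock': -ock = /ɒk/
/ɒk/ and /ɒk/ are the same ending sound, so the words rhyme.

Yes


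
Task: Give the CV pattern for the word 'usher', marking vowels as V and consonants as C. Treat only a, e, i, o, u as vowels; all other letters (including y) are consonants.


Letter mapping: u = V, s = C, h = C, e = V, r = C.

VCCVC


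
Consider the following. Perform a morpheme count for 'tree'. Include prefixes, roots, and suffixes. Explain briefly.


Decomposition: tree (free morpheme) = 1 morpheme(s)

1 morphemes


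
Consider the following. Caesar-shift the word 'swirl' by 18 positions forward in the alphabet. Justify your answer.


Shift each letter by 18: s -> k, w -> o, i -> a, r -> j, l -> d. Result: 'koajd'.

koajd


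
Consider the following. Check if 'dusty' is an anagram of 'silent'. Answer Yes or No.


Sorted letters of 'dusty': 'dstuy'
Sorted letters of 'silent': 'eilnst'
They do not match.

No


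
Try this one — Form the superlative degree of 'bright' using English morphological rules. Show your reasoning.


Apply superlative formation (add -est): 'bright' -> 'brightest'.

brightest


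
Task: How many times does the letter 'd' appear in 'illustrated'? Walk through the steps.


Letter 'd' in 'illustrated': found at position(s) 11 = 1 occurrence(s).

1


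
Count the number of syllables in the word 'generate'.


Break 'generate' into syllables: gen-er-ate -> gen | er | ate = 3 syllables

3 syllables


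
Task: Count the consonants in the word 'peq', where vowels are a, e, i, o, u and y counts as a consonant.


Consonants in 'peq': p, q = 2 consonants.

2


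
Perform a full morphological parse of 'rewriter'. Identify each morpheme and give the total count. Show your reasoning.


Step 1: Identify prefix: 're' (meaning: again)
Step 2: Identify root: 'write'
Step 3: Identify suffix(es): 'er'
Decomposition: re- (prefix: again) + write (root) + -er (suffix: one who)
Total morphemes: 3

3 morphemes (re- (prefix: again) + write (root) + -er (suffix: one who))


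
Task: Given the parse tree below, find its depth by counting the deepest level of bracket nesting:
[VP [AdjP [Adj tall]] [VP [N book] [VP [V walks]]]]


Count bracket nesting levels:
'[' at pos 0: depth = 1
'[' at pos 4: depth = 2
'[' at pos 10: depth = 3
'[' at pos 22: depth = 2
'[' at pos 26: depth = 3
'[' at pos 35: depth = 3
'[' at pos 39: depth = 4
Maximum depth reached: 4

4


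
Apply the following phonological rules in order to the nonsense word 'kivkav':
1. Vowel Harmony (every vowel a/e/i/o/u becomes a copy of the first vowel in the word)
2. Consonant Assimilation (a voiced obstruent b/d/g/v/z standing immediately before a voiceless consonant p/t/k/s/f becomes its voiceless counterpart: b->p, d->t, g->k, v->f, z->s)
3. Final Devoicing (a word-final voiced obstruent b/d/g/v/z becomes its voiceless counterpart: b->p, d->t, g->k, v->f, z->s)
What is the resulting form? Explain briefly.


Starting form: 'kivkav'
Rule 1: Vowel Harmony: all vowels become 'i' (matching first vowel). 'kivkav' -> 'kivkiv'
Rule 2: Consonant Assimilation: voiced obstruent before voiceless consonant becomes voiceless ('vk' -> 'fk'). 'kivkiv' -> 'kifkiv'
Rule 3: Final Devoicing: word-final voiced obstruent 'v' becomes voiceless 'f'. 'kifkiv' -> 'kifkif'
Final form: 'kifkif'

kifkif


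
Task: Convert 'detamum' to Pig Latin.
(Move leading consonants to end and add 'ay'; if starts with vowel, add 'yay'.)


'detamum': move consonant cluster 'd' to end and add 'ay': 'etamumday'.

etamumday


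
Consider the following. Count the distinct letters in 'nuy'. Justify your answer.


Unique letters in 'nuy': {n, u, y} = 3 distinct letters.

3


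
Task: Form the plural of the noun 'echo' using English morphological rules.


Apply rule: Add -es (consonant + o). 'echo' becomes 'echoes'.

echoes


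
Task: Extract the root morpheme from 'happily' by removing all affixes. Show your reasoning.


Remove suffix '-ly' from 'happily' to get root 'happy'.

happy


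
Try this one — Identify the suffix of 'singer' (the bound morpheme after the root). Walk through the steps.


The word 'singer' = 'sing' (root) + '-er' (suffix). The suffix is '-er'.

er


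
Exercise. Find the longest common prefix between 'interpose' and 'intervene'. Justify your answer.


Compare from the start: 5 characters match: 'inter'. Mismatch at position 6: 'p' vs 'v'.

inter


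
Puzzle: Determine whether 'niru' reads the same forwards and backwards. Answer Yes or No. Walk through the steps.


Forward: 'niru'
Reversed: 'urin'
They differ.

No


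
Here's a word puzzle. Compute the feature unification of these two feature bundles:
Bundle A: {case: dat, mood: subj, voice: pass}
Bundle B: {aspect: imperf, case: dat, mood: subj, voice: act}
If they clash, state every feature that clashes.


Compare features:
aspect: A=_ vs B=imperf -> unified: imperf
case: A=dat vs B=dat -> unified: dat
mood: A=subj vs B=subj -> unified: subj
voice: A=pass vs B=act -> CLASH
Clash detected on feature 'voice' (pass vs act); unification fails.

CLASH on 'voice' (pass vs act)


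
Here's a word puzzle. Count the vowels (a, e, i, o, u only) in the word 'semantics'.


Vowels in 'semantics': e, a, i = 3 vowels.

3


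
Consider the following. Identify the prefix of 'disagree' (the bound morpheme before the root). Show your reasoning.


The word 'disagree' = 'dis' (prefix) + 'agree' (root). The prefix is 'dis'.

dis


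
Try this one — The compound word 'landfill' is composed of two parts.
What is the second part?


Split 'landfill' into 'land' + 'fill'. The second part is 'fill'.

fill


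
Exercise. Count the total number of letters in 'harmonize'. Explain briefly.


Spell out 'harmonize' and number each letter: h(1), a(2), r(3), m(4), o(5), n(6), i(7), z(8), e(9). Total: 9 letters.

9


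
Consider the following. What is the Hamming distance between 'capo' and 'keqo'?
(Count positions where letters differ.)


Alignment:
Position 1: 'c' vs 'k' = DIFFER
Position 2: 'a' vs 'e' = DIFFER
Position 3: 'p' vs 'q' = DIFFER
Position 4: 'o' vs 'o' = match
Total differences: 3

3


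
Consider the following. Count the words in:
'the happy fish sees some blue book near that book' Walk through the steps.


Split into words: the | happy | fish | sees | some | blue | book | near | that | book = 10 words.

10


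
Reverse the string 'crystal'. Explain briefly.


Reverse 'crystal' character by character: 'latsyrc'.

latsyrc


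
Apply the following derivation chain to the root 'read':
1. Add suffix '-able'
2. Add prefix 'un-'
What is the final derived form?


Step 1: Add suffix '-able' to 'read' = 'readable'
Step 2: Add prefix 'un-' to 'readable' = 'unreadable'

unreadable


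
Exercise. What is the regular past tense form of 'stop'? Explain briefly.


Apply rule: Double final consonant and add -ed. 'stop' becomes 'stopped'.

stopped


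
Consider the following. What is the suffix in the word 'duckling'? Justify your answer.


The word 'duckling' = 'duck' (root) + '-ling' (suffix). The suffix is '-ling'.

ling


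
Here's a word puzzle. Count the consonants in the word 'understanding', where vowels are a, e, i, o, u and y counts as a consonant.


Consonants in 'understanding': n, d, r, s, t, n, d, n, g = 9 consonants.

9


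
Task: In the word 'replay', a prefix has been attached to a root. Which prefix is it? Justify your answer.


The word 'replay' = 're' (prefix) + 'play' (root). The prefix is 're'.

re


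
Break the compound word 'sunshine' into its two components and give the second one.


Split 'sunshine' into 'sun' + 'shine'. The second part is 'shine'.

shine


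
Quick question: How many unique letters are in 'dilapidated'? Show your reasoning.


Unique letters in 'dilapidated': {a, d, e, i, l, p, t} = 7 distinct letters.

7


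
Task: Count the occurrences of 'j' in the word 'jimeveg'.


Letter 'j' in 'jimeveg': found at position(s) 1 = 1 occurrence(s).

1


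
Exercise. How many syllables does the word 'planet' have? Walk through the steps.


Break 'planet' into syllables: plan-et -> plan | et = 2 syllables

2 syllables


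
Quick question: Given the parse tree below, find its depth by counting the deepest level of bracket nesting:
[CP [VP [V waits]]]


Count bracket nesting levels:
'[' at pos 0: depth = 1
'[' at pos 4: depth = 2
'[' at pos 8: depth = 3
Maximum depth reached: 3

3


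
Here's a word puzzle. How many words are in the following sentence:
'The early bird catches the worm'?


Split into words: The | early | bird | catches | the | worm = 6 words.

6


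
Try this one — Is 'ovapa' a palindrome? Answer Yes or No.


Forward: 'ovapa'
Reversed: 'apavo'
They differ.

No


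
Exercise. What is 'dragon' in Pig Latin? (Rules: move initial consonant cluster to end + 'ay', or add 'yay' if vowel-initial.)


'dragon': move consonant cluster 'dr' to end and add 'ay': 'agondray'.

agondray


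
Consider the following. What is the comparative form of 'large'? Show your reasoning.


Apply comparative formation (ends in e: add -r): 'large' -> 'larger'.

larger


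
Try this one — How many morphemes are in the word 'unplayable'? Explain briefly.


Decomposition: un- (prefix) + play (root) + -able (suffix) = 3 morpheme(s)

3 morphemes


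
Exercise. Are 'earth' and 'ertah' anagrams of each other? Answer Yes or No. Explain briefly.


Sorted letters of 'earth': 'aehrt'
Sorted letters of 'ertah': 'aehrt'
They match.

Yes


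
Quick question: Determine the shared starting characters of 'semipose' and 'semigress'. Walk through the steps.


Compare from the start: 4 characters match: 'semi'. Mismatch at position 5: 'p' vs 'g'.

semi


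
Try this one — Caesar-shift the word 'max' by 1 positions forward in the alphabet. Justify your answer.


Shift each letter by 1: m -> n, a -> b, x -> y. Result: 'nby'.

nby


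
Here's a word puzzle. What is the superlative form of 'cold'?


Apply superlative formation (add -est): 'cold' -> 'coldest'.

coldest


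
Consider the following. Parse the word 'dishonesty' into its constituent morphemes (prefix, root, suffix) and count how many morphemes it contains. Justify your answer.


Step 1: Identify prefix: 'dis' (meaning: not/apart)
Step 2: Identify root: 'honest'
Step 3: Identify suffix(es): 'y'
Decomposition: dis- (prefix: not/apart) + honest (root) + -y (suffix: quality)
Total morphemes: 3

3 morphemes (dis- (prefix: not/apart) + honest (root) + -y (suffix: quality))


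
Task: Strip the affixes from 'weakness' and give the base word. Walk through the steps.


Remove suffix '-ness' from 'weakness' to get root 'weak'.

weak


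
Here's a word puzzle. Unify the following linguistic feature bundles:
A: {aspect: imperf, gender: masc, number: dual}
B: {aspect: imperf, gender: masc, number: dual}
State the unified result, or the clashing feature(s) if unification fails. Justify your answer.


Compare features:
aspect: A=imperf vs B=imperf -> unified: imperf
gender: A=masc vs B=masc -> unified: masc
number: A=dual vs B=dual -> unified: dual
No clashes found.

Unified: {aspect: imperf, gender: masc, number: dual}


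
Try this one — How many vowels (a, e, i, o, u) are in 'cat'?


Vowels in 'cat': a = 1 vowels.

1


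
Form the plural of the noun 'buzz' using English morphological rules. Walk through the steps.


Apply rule: Add -es (sibilant/fricative ending). 'buzz' becomes 'buzzes'.

buzzes


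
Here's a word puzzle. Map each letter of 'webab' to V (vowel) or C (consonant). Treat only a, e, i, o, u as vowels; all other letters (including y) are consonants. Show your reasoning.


Letter mapping: w = C, e = V, b = C, a = V, b = C.

CVCVC


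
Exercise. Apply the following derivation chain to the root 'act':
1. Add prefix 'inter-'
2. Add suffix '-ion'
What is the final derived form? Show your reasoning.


Step 1: Add prefix 'inter-' to 'act' = 'interact'
Step 2: Add suffix '-ion' to 'interact' = 'interaction'

interaction


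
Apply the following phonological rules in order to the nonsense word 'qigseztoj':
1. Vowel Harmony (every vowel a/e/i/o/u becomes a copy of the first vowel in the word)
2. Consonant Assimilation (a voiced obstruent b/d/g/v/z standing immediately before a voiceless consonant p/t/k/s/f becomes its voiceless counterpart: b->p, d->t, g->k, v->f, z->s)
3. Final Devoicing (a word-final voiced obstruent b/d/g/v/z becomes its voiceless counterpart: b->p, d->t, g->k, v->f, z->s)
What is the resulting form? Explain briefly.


Starting form: 'qigseztoj'
Rule 1: Vowel Harmony: all vowels become 'i' (matching first vowel). 'qigseztoj' -> 'qigsiztij'
Rule 2: Consonant Assimilation: voiced obstruent before voiceless consonant becomes voiceless ('gs' -> 'ks', 'zt' -> 'st'). 'qigsiztij' -> 'qiksistij'
Rule 3: Final Devoicing: final consonant 'j' is not one of the voiced obstruents b/d/g/v/z. No change.
Final form: 'qiksistij'

qiksistij


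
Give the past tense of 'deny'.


Apply rule: Change -y to -ied. 'deny' becomes 'denied'.

denied


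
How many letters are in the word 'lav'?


Spell out 'lav' and number each letter: l(1), a(2), v(3). Total: 3 letters.

3


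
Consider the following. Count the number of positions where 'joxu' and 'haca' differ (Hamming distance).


Alignment:
Position 1: 'j' vs 'h' = DIFFER
Position 2: 'o' vs 'a' = DIFFER
Position 3: 'x' vs 'c' = DIFFER
Position 4: 'u' vs 'a' = DIFFER
Total differences: 4

4


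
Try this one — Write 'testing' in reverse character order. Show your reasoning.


Reverse 'testing' character by character: 'gnitset'.

gnitset


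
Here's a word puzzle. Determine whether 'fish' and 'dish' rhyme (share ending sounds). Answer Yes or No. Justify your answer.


Rime (stressed vowel + following sounds) of 'fish': -ish = /ɪʃ/
Rime of 'dish': -ish = /ɪʃ/
/ɪʃ/ and /ɪʃ/ are the same ending sound, so the words rhyme.

Yes


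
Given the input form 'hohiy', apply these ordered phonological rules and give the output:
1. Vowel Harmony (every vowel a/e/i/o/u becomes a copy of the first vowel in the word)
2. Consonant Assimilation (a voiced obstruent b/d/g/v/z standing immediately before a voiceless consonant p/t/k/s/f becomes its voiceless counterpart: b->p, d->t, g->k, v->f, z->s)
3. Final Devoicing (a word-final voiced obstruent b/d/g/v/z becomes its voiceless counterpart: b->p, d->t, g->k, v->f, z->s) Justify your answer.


Starting form: 'hohiy'
Rule 1: Vowel Harmony: all vowels become 'o' (matching first vowel). 'hohiy' -> 'hohoy'
Rule 2: Consonant Assimilation: no voiced obstruent (b/d/g/v/z) stands immediately before a voiceless consonant (p/t/k/s/f). No change.
Rule 3: Final Devoicing: final consonant 'y' is not one of the voiced obstruents b/d/g/v/z. No change.
Final form: 'hohoy'

hohoy


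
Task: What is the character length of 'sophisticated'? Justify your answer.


Spell out 'sophisticated' and number each letter: s(1), o(2), p(3), h(4), i(5), s(6), t(7), i(8), c(9), a(10), t(11), e(12), d(13). Total: 13 letters.

13


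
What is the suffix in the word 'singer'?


The word 'singer' = 'sing' (root) + '-er' (suffix). The suffix is '-er'.

er


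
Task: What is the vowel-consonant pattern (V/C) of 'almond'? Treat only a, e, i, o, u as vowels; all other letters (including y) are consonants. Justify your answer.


Letter mapping: a = V, l = C, m = C, o = V, n = C, d = C.

VCCVCC


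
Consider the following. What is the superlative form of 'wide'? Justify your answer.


Apply superlative formation (ends in e: add -st): 'wide' -> 'widest'.

widest


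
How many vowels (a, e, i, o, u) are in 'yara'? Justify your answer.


Vowels in 'yara': a, a = 2 vowels.

2


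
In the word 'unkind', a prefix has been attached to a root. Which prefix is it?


The word 'unkind' = 'un' (prefix) + 'kind' (root). The prefix is 'un'.

un


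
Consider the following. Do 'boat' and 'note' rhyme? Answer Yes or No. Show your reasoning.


Rime (stressed vowel + following sounds) of 'boat': -oat = /oʊt/
Rime of 'note': -ote = /oʊt/
/oʊt/ and /oʊt/ are the same ending sound, so the words rhyme.

Yes


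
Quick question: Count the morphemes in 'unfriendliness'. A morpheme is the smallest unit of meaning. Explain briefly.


Decomposition: un- (prefix) + friend (root) + -ly (suffix) + -ness (suffix) = 4 morpheme(s)

4 morphemes


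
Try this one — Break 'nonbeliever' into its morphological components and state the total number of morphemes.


Step 1: Identify prefix: 'non' (meaning: not)
Step 2: Identify root: 'believe'
Step 3: Identify suffix(es): 'er'
Decomposition: non- (prefix: not) + believe (root) + -er (suffix: one who)
Total morphemes: 3

3 morphemes (non- (prefix: not) + believe (root) + -er (suffix: one who))


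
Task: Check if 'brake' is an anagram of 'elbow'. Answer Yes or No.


Sorted letters of 'brake': 'abekr'
Sorted letters of 'elbow': 'below'
They do not match.

No


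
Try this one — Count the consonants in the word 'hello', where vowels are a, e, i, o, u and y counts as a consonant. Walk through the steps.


Consonants in 'hello': h, l, l = 3 consonants.

3


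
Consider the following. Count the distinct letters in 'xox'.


Unique letters in 'xox': {o, x} = 2 distinct letters.

2


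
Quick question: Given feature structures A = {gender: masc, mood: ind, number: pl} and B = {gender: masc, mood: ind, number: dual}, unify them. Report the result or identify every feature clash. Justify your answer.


Compare features:
gender: A=masc vs B=masc -> unified: masc
mood: A=ind vs B=ind -> unified: ind
number: A=pl vs B=dual -> CLASH
Clash detected on feature 'number' (pl vs dual); unification fails.

CLASH on 'number' (pl vs dual)


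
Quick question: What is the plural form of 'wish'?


Apply rule: Add -es (sibilant/fricative ending). 'wish' becomes 'wishes'.

wishes


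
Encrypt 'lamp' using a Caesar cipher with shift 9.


Shift each letter by 9: l -> u, a -> j, m -> v, p -> y. Result: 'ujvy'.

ujvy


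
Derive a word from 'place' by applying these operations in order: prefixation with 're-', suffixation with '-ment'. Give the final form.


Step 1: Add prefix 're-' to 'place' = 'replace'
Step 2: Add suffix '-ment' to 'replace' = 'replacement'

replacement


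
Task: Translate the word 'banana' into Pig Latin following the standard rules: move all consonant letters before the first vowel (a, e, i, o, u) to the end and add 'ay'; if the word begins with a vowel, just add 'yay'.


'banana': move consonant cluster 'b' to end and add 'ay': 'ananabay'.

ananabay


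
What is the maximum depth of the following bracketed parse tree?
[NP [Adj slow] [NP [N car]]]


Count bracket nesting levels:
'[' at pos 0: depth = 1
'[' at pos 4: depth = 2
'[' at pos 15: depth = 2
'[' at pos 19: depth = 3
Maximum depth reached: 3

3


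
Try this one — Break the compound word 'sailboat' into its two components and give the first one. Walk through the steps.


Split 'sailboat' into 'sail' + 'boat'. The first part is 'sail'.

sail


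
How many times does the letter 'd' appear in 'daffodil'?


Letter 'd' in 'daffodil': found at position(s) 1, 6 = 2 occurrence(s).

2


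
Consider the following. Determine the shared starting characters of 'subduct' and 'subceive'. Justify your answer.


Compare from the start: 3 characters match: 'sub'. Mismatch at position 4: 'd' vs 'c'.

sub


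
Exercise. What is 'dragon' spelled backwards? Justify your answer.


Reverse 'dragon' character by character: 'nogard'.

nogard


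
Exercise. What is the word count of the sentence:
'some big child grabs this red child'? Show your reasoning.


Split into words: some | big | child | grabs | this | red | child = 7 words.

7


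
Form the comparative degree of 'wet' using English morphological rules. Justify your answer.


Apply comparative formation (double final consonant, add -er): 'wet' -> 'wetter'.

wetter


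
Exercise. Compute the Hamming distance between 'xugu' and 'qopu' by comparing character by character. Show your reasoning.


Alignment:
Position 1: 'x' vs 'q' = DIFFER
Position 2: 'u' vs 'o' = DIFFER
Position 3: 'g' vs 'p' = DIFFER
Position 4: 'u' vs 'u' = match
Total differences: 3

3


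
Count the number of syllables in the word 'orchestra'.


Break 'orchestra' into syllables: or-ches-tra -> or | ches | tra = 3 syllables

3 syllables


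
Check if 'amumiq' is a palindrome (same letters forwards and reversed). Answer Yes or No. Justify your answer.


Forward: 'amumiq'
Reversed: 'qimuma'
They differ.

No


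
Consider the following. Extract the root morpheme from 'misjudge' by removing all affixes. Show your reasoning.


Remove prefix 'mis' from 'misjudge' to get root 'judge'.

judge


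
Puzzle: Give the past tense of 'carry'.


Apply rule: Change -y to -ied. 'carry' becomes 'carried'.

carried


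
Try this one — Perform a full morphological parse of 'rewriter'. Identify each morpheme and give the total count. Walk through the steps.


Step 1: Identify prefix: 're' (meaning: again)
Step 2: Identify root: 'write'
Step 3: Identify suffix(es): 'er'
Decomposition: re- (prefix: again) + write (root) + -er (suffix: one who)
Total morphemes: 3

3 morphemes (re- (prefix: again) + write (root) + -er (suffix: one who))


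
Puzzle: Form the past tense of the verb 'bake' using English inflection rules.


Apply rule: Add -d (word ends in -e). 'bake' becomes 'baked'.

baked


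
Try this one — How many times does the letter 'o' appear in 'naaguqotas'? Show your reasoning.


Letter 'o' in 'naaguqotas': found at position(s) 7 = 1 occurrence(s).

1


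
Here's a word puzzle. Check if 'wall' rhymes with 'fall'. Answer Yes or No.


Rime (stressed vowel + following sounds) of 'wall': -all = /ɔːl/
Rime of 'fall': -all = /ɔːl/
/ɔːl/ and /ɔːl/ are the same ending sound, so the words rhyme.

Yes


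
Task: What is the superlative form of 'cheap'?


Apply superlative formation (add -est): 'cheap' -> 'cheapest'.

cheapest


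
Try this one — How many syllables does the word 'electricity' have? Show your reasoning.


Break 'electricity' into syllables: e-lec-tric-i-ty -> e | lec | tric | i | ty = 5 syllables

5 syllables


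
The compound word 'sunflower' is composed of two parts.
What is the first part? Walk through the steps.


Split 'sunflower' into 'sun' + 'flower'. The first part is 'sun'.

sun


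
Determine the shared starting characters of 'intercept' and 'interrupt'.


Compare from the start: 5 characters match: 'inter'. Mismatch at position 6: 'c' vs 'r'.

inter


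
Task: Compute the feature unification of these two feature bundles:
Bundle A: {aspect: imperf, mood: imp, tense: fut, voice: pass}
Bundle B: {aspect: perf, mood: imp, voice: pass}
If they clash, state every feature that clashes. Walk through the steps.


Compare features:
aspect: A=imperf vs B=perf -> CLASH
mood: A=imp vs B=imp -> unified: imp
tense: A=fut vs B=_ -> unified: fut
voice: A=pass vs B=pass -> unified: pass
Clash detected on feature 'aspect' (imperf vs perf); unification fails.

CLASH on 'aspect' (imperf vs perf)


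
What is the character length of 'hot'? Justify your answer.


Spell out 'hot' and number each letter: h(1), o(2), t(3). Total: 3 letters.

3


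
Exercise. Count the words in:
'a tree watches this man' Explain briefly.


Split into words: a | tree | watches | this | man = 5 words.

5


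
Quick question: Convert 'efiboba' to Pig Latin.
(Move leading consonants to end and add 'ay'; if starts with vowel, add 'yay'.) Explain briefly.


'efiboba' starts with a vowel, so add 'yay': 'efibobayay'.

efibobayay


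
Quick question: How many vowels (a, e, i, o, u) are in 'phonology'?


Vowels in 'phonology': o, o, o = 3 vowels.

3


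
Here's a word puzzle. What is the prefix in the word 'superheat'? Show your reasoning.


The word 'superheat' = 'super' (prefix) + 'heat' (root). The prefix is 'super'.

super


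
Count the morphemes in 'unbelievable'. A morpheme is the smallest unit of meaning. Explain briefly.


Decomposition: un- (prefix) + believe (root) + -able (suffix) = 3 morpheme(s)

3 morphemes


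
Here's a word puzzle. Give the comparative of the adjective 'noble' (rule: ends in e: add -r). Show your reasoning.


Apply comparative formation (ends in e: add -r): 'noble' -> 'nobler'.

nobler


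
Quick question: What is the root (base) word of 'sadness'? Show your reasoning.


Remove suffix '-ness' from 'sadness' to get root 'sad'.

sad


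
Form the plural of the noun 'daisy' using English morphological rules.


Apply rule: Change -y to -ies (consonant + y). 'daisy' becomes 'daisies'.

daisies


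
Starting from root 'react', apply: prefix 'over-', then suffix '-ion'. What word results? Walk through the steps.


Step 1: Add prefix 'over-' to 'react' = 'overreact'
Step 2: Add suffix '-ion' to 'overreact' = 'overreaction'

overreaction


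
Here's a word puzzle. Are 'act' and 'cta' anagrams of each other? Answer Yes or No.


Sorted letters of 'act': 'act'
Sorted letters of 'cta': 'act'
They match.

Yes


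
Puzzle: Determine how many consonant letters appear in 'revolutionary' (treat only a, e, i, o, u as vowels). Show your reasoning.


Consonants in 'revolutionary': r, v, l, t, n, r, y = 7 consonants.

7


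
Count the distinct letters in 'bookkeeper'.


Unique letters in 'bookkeeper': {b, e, k, o, p, r} = 6 distinct letters.

6


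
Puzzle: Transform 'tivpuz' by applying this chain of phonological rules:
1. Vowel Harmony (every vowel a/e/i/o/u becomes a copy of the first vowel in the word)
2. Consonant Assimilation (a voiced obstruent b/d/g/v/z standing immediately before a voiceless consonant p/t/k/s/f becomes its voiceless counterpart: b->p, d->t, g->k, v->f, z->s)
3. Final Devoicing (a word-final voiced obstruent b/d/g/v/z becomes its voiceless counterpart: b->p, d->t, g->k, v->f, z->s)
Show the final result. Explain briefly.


Starting form: 'tivpuz'
Rule 1: Vowel Harmony: all vowels become 'i' (matching first vowel). 'tivpuz' -> 'tivpiz'
Rule 2: Consonant Assimilation: voiced obstruent before voiceless consonant becomes voiceless ('vp' -> 'fp'). 'tivpiz' -> 'tifpiz'
Rule 3: Final Devoicing: word-final voiced obstruent 'z' becomes voiceless 's'. 'tifpiz' -> 'tifpis'
Final form: 'tifpis'

tifpis


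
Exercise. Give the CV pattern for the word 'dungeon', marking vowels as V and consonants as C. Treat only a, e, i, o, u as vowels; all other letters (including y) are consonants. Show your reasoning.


Letter mapping: d = C, u = V, n = C, g = C, e = V, o = V, n = C.

CVCCVVC


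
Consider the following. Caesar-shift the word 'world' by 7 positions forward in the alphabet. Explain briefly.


Shift each letter by 7: w -> d, o -> v, r -> y, l -> s, d -> k. Result: 'dvysk'.

dvysk


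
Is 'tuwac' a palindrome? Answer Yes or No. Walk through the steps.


Forward: 'tuwac'
Reversed: 'cawut'
They differ.

No


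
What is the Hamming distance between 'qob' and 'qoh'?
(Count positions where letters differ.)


Alignment:
Position 1: 'q' vs 'q' = match
Position 2: 'o' vs 'o' = match
Position 3: 'b' vs 'h' = DIFFER
Total differences: 1

1


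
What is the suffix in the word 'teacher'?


The word 'teacher' = 'teach' (root) + '-er' (suffix). The suffix is '-er'.

er


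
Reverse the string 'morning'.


Reverse 'morning' character by character: 'gninrom'.

gninrom
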